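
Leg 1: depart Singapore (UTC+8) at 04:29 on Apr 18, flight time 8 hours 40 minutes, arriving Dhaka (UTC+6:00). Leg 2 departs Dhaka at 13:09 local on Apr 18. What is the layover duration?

Convert departure to UTC: 04:29 − 8:00 = 20:29 UTC on Apr 17.
Add 8 hours 40 minutes flight time → 05:09 UTC (Apr 18).
Dhaka is UTC+6:00, so local arrival = 05:09 + 6:00 = 11:09 on Apr 18.
Layover = 13:09 − 11:09 = 2 hours.

2 hours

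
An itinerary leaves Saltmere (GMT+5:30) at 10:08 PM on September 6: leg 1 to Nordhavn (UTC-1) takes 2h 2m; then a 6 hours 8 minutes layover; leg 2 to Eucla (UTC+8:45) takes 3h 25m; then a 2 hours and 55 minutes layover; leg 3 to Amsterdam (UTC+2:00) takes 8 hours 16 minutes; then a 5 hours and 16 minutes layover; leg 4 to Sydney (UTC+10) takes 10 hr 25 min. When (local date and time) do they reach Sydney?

5:05 PM on September 8

Convert departure to UTC: 10:08 PM − 5:30 = 4:38 PM UTC on Sep 6.
Add 2 hours 2 minutes leg 1 → 6:40 PM UTC.
Add 6 hours 8 minutes layover in Nordhavn → 12:48 AM UTC (Sep 7).
Add 3 hours 25 minutes leg 2 → 4:13 AM UTC.
Add 2 hours and 55 minutes layover in Eucla → 7:08 AM UTC.
Add 8 hours and 16 minutes leg 3 → 3:24 PM UTC.
Add 5 hours 16 minutes layover in Amsterdam → 8:40 PM UTC.
Add 10 hours 25 minutes leg 4 → 7:05 AM UTC (Sep 8).
Sydney is UTC+10:00, so local arrival = 7:05 AM + 10:00 = 5:05 PM on Sep 8.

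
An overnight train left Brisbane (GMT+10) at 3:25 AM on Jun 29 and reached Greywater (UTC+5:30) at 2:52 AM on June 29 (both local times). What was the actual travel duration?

Departure in UTC: 3:25 AM − 10:00 = 5:25 PM on Jun 28.
Arrival in UTC: 2:52 AM − 5:30 = 9:22 PM on Jun 28.
Elapsed = 9:22 PM − 5:25 PM = 3 hours 57 minutes.

3 hours 57 minutes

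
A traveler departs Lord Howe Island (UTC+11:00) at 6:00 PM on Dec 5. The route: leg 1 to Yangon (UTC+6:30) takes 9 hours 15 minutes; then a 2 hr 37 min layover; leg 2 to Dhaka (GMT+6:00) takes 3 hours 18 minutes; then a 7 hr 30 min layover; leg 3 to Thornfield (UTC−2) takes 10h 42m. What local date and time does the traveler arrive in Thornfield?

Convert departure to UTC: 6:00 PM − 11:00 = 7:00 AM UTC on Dec 5.
Add 9 hours and 15 minutes leg 1 → 4:15 PM UTC.
Add 2 hours 37 minutes layover in Yangon → 6:52 PM UTC.
Add 3 hours 18 minutes leg 2 → 10:10 PM UTC.
Add 7 hours and 30 minutes layover in Dhaka → 5:40 AM UTC (Dec 6).
Add 10 hours 42 minutes leg 3 → 4:22 PM UTC.
Thornfield is UTC−2:00, so local arrival = 4:22 PM − 2:00 = 2:22 PM on Dec 6.

2:22 PM on Dec 6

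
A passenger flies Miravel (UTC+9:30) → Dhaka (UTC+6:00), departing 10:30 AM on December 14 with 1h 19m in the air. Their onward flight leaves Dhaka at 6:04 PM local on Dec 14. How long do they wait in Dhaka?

9 hours 45 minutes

Convert departure to UTC: 10:30 AM − 9:30 = 1:00 AM UTC on Dec 14.
Add 1 hour and 19 minutes flight time → 2:19 AM UTC.
Dhaka is UTC+6:00, so local arrival = 2:19 AM + 6:00 = 8:19 AM on Dec 14.
Layover = 6:04 PM − 8:19 AM = 9 hours 45 minutes.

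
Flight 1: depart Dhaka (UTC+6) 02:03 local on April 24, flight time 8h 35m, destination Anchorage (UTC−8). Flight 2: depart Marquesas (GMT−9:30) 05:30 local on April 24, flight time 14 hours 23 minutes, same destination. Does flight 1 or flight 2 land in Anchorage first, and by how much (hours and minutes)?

Flight 1 in UTC: 02:03 − 6:00 = 20:03 on Apr 23.
+8 hours 35 minutes → arrive 04:38 UTC on Apr 24.
Flight 2 in UTC: 05:30 + 9:30 = 15:00 on Apr 24.
+14 hours 23 minutes → arrive 05:23 UTC on Apr 25.
Flight 1 lands earlier by 24 hours 45 minutes.

the first, by 24 hours 45 minutes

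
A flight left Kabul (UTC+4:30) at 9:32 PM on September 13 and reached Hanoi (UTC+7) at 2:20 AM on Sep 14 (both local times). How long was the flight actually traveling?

2 hours 18 minutes

Departure in UTC: 9:32 PM − 4:30 = 5:02 PM on Sep 13.
Arrival in UTC: 2:20 AM − 7:00 = 7:20 PM on Sep 13.
Elapsed = 7:20 PM − 5:02 PM = 2 hours 18 minutes.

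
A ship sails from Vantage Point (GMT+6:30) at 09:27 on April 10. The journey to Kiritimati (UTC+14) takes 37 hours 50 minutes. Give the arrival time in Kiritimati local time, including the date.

06:47 on Apr 12

Kiritimati is 7:30 ahead of Vantage Point.
After 37 hours 50 minutes it is 23:17 (Apr 11) in Vantage Point.
Shift by the zone difference: 23:17 + 7:30 = 06:47 on Apr 12 in Kiritimati.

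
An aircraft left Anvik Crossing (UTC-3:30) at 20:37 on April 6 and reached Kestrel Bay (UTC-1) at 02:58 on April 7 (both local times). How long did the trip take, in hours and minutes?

Departure in UTC: 20:37 + 3:30 = 00:07 on Apr 7.
Arrival in UTC: 02:58 + 1:00 = 03:58 on Apr 7.
Elapsed = 03:58 − 00:07 = 3 hours 51 minutes.

3 hours 51 minutes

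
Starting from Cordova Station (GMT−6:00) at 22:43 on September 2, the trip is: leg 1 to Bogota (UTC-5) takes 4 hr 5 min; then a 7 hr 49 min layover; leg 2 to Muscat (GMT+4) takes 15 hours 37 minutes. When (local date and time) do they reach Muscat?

12:14 on Sep 4

Convert departure to UTC: 22:43 + 6:00 = 04:43 UTC on Sep 3.
Add 4 hours 5 minutes leg 1 → 08:48 UTC.
Add 7 hours 49 minutes layover in Bogota → 16:37 UTC.
Add 15 hours 37 minutes leg 2 → 08:14 UTC (Sep 4).
Muscat is UTC+4:00, so local arrival = 08:14 + 4:00 = 12:14 on Sep 4.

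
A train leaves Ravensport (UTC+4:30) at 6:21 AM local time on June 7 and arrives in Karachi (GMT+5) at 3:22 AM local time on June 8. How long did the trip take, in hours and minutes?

20 hours 31 minutes

Departure in UTC: 6:21 AM − 4:30 = 1:51 AM on Jun 7.
Arrival in UTC: 3:22 AM − 5:00 = 10:22 PM on Jun 7.
Elapsed = 10:22 PM − 1:51 AM = 20 hours 31 minutes.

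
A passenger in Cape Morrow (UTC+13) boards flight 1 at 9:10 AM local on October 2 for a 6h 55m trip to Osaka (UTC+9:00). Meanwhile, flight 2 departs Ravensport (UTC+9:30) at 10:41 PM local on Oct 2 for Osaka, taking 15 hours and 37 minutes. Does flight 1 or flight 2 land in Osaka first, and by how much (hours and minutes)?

the first, by 25 hours 43 minutes

Flight 1 in UTC: 9:10 AM − 13:00 = 8:10 PM on Oct 1.
+6 hours and 55 minutes → arrive 3:05 AM UTC on Oct 2.
Flight 2 in UTC: 10:41 PM − 9:30 = 1:11 PM on Oct 2.
+15 hours 37 minutes → arrive 4:48 AM UTC on Oct 3.
Flight 1 lands earlier by 25 hours 43 minutes.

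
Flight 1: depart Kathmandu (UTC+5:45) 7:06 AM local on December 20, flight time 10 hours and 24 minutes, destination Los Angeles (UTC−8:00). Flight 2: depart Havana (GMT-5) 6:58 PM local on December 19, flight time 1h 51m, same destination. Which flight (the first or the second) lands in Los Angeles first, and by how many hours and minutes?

the second, by 9 hours 56 minutes

Flight 1 in UTC: 7:06 AM − 5:45 = 1:21 AM on Dec 20.
+10 hours 24 minutes → arrive 11:45 AM UTC on Dec 20.
Flight 2 in UTC: 6:58 PM + 5:00 = 11:58 PM on Dec 19.
+1 hour and 51 minutes → arrive 1:49 AM UTC on Dec 20.
Flight 2 lands earlier by 9 hours 56 minutes.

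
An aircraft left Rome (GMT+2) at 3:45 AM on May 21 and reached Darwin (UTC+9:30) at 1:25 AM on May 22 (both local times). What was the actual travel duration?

14 hours 10 minutes

Departure in UTC: 3:45 AM − 2:00 = 1:45 AM on May 21.
Arrival in UTC: 1:25 AM − 9:30 = 3:55 PM on May 21.
Elapsed = 3:55 PM − 1:45 AM = 14 hours 10 minutes.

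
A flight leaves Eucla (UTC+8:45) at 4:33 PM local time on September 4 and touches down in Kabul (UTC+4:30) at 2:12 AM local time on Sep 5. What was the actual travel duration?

Departure in UTC: 4:33 PM − 8:45 = 7:48 AM on Sep 4.
Arrival in UTC: 2:12 AM − 4:30 = 9:42 PM on Sep 4.
Elapsed = 9:42 PM − 7:48 AM = 13 hours 54 minutes.

13 hours 54 minutes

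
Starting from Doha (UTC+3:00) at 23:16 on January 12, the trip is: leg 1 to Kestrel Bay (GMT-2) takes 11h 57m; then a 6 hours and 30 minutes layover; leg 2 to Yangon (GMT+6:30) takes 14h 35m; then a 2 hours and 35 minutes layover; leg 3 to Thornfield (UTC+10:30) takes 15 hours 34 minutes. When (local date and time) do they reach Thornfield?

Convert departure to UTC: 23:16 − 3:00 = 20:16 UTC on Jan 12.
Add 11 hours 57 minutes leg 1 → 08:13 UTC (Jan 13).
Add 6 hours 30 minutes layover in Kestrel Bay → 14:43 UTC.
Add 14 hours 35 minutes leg 2 → 05:18 UTC (Jan 14).
Add 2 hours and 35 minutes layover in Yangon → 07:53 UTC.
Add 15 hours 34 minutes leg 3 → 23:27 UTC.
Thornfield is UTC+10:30, so local arrival = 23:27 + 10:30 = 09:57 on Jan 15.

09:57 on January 15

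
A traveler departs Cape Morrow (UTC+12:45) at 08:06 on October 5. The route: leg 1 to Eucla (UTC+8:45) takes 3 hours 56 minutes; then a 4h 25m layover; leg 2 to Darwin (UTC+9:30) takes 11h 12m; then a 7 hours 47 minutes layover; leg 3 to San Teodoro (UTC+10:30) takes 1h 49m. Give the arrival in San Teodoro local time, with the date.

11:00 on Oct 6

Convert departure to UTC: 08:06 − 12:45 = 19:21 UTC on Oct 4.
Add 3 hours 56 minutes leg 1 → 23:17 UTC.
Add 4 hours 25 minutes layover in Eucla → 03:42 UTC (Oct 5).
Add 11 hours 12 minutes leg 2 → 14:54 UTC.
Add 7 hours 47 minutes layover in Darwin → 22:41 UTC.
Add 1 hour and 49 minutes leg 3 → 00:30 UTC (Oct 6).
San Teodoro is UTC+10:30, so local arrival = 00:30 + 10:30 = 11:00 on Oct 6.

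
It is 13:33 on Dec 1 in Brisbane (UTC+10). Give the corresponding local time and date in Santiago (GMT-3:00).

Santiago is 13:00 behind Brisbane.
Shift by the zone difference: 13:33 − 13:00 = 00:33 on Dec 1 in Santiago.

00:33 on December 1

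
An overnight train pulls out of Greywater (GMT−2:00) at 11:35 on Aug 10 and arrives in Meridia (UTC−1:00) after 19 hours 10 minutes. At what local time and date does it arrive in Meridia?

Meridia is 1:00 ahead of Greywater.
After 19 hours and 10 minutes it is 06:45 (Aug 11) in Greywater.
Shift by the zone difference: 06:45 + 1:00 = 07:45 on Aug 11 in Meridia.

07:45 on Aug 11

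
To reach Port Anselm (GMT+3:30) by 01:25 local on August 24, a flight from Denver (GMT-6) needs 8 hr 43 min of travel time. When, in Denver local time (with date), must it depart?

Target arrival in UTC: 01:25 − 3:30 = 21:55 on Aug 23.
Subtract 8 hours and 43 minutes → departure 13:12 UTC on Aug 23.
Denver is UTC−6:00: 13:12 − 6:00 = 07:12 on Aug 23.

07:12 on Aug 23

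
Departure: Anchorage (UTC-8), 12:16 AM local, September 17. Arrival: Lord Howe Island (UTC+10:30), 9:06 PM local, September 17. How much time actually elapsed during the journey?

2 hours 20 minutes

Departure in UTC: 12:16 AM + 8:00 = 8:16 AM on Sep 17.
Arrival in UTC: 9:06 PM − 10:30 = 10:36 AM on Sep 17.
Elapsed = 10:36 AM − 8:16 AM = 2 hours 20 minutes.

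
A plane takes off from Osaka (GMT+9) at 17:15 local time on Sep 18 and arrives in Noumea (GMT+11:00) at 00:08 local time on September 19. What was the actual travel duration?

4 hours 53 minutes

Noumea is 2:00 ahead of Osaka.
Clock-face elapsed time (ignoring zones) is 6 hours 53 minutes.
Actual elapsed = 6 hours 53 minutes − 2:00 = 4 hours 53 minutes.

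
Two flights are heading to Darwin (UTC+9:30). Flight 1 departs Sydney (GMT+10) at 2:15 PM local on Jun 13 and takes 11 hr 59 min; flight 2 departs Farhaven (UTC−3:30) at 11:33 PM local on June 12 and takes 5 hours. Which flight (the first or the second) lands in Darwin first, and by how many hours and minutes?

Flight 1 in UTC: 2:15 PM − 10:00 = 4:15 AM on Jun 13.
+11 hours and 59 minutes → arrive 4:14 PM UTC on Jun 13.
Flight 2 in UTC: 11:33 PM + 3:30 = 3:03 AM on Jun 13.
+5 hours → arrive 8:03 AM UTC on Jun 13.
Flight 2 lands earlier by 8 hours 11 minutes.

the second, by 8 hours 11 minutes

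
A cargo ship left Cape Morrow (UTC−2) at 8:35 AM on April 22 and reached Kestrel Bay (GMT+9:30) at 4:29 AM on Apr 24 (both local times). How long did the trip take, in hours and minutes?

32 hours 24 minutes

Departure in UTC: 8:35 AM + 2:00 = 10:35 AM on Apr 22.
Arrival in UTC: 4:29 AM − 9:30 = 6:59 PM on Apr 23.
Elapsed = 6:59 PM − 10:35 AM (+1 day) = 32 hours 24 minutes.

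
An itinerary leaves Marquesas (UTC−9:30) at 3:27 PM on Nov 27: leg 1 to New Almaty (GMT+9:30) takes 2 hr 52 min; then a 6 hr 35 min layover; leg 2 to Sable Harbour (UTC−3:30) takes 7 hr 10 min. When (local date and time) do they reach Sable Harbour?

2:04 PM on November 28

Convert departure to UTC: 3:27 PM + 9:30 = 12:57 AM UTC on Nov 28.
Add 2 hours and 52 minutes leg 1 → 3:49 AM UTC.
Add 6 hours 35 minutes layover in New Almaty → 10:24 AM UTC.
Add 7 hours and 10 minutes leg 2 → 5:34 PM UTC.
Sable Harbour is UTC−3:30, so local arrival = 5:34 PM − 3:30 = 2:04 PM on Nov 28.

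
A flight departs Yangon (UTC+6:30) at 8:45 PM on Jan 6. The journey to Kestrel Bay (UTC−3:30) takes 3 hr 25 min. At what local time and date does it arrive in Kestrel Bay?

2:10 PM on Jan 6

Convert departure to UTC: 8:45 PM − 6:30 = 2:15 PM UTC on Jan 6.
Add 3 hours and 25 minutes travel time → 5:40 PM UTC.
Kestrel Bay is UTC−3:30, so local arrival = 5:40 PM − 3:30 = 2:10 PM on Jan 6.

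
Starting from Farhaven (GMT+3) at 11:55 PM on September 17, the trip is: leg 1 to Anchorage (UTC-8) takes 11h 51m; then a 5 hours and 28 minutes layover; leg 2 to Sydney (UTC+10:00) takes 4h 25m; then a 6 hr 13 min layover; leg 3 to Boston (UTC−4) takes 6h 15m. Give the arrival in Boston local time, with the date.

3:07 AM on Sep 19

Convert departure to UTC: 11:55 PM − 3:00 = 8:55 PM UTC on Sep 17.
Add 11 hours and 51 minutes leg 1 → 8:46 AM UTC (Sep 18).
Add 5 hours and 28 minutes layover in Anchorage → 2:14 PM UTC.
Add 4 hours and 25 minutes leg 2 → 6:39 PM UTC.
Add 6 hours and 13 minutes layover in Sydney → 12:52 AM UTC (Sep 19).
Add 6 hours 15 minutes leg 3 → 7:07 AM UTC.
Boston is UTC−4:00, so local arrival = 7:07 AM − 4:00 = 3:07 AM on Sep 19.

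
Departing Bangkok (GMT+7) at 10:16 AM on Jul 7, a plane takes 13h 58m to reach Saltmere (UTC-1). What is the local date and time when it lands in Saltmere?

Saltmere is 8:00 behind Bangkok.
After 13 hours 58 minutes it is 12:14 AM (Jul 8) in Bangkok.
Shift by the zone difference: 12:14 AM − 8:00 = 4:14 PM on Jul 7 in Saltmere.

4:14 PM on July 7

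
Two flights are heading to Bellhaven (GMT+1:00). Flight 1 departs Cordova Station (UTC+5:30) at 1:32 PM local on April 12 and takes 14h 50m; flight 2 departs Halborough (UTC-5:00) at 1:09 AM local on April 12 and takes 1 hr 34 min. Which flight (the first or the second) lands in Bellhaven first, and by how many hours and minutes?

Flight 1 in UTC: 1:32 PM − 5:30 = 8:02 AM on Apr 12.
+14 hours 50 minutes → arrive 10:52 PM UTC on Apr 12.
Flight 2 in UTC: 1:09 AM + 5:00 = 6:09 AM on Apr 12.
+1 hour 34 minutes → arrive 7:43 AM UTC on Apr 12.
Flight 2 lands earlier by 15 hours 9 minutes.

the second, by 15 hours 9 minutes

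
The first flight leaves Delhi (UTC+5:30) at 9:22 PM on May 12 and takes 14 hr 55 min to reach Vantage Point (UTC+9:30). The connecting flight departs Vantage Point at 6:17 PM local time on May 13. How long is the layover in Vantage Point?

2 hours

Convert departure to UTC: 9:22 PM − 5:30 = 3:52 PM UTC on May 12.
Add 14 hours 55 minutes flight time → 6:47 AM UTC (May 13).
Vantage Point is UTC+9:30, so local arrival = 6:47 AM + 9:30 = 4:17 PM on May 13.
Layover = 6:17 PM − 4:17 PM = 2 hours.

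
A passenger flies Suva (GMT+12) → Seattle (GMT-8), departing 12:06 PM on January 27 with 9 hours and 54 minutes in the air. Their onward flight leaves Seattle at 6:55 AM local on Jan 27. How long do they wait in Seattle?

4 hours 55 minutes

Convert departure to UTC: 12:06 PM − 12:00 = 12:06 AM UTC on Jan 27.
Add 9 hours and 54 minutes flight time → 10:00 AM UTC.
Seattle is UTC−8:00, so local arrival = 10:00 AM − 8:00 = 2:00 AM on Jan 27.
Layover = 6:55 AM − 2:00 AM = 4 hours 55 minutes.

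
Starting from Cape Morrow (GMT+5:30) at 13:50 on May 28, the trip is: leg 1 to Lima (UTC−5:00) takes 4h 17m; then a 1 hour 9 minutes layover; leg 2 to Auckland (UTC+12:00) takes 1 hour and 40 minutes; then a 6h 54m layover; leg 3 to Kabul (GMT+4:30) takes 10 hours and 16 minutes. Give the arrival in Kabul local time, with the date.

13:06 on May 29

Convert departure to UTC: 13:50 − 5:30 = 08:20 UTC on May 28.
Add 4 hours and 17 minutes leg 1 → 12:37 UTC.
Add 1 hour and 9 minutes layover in Lima → 13:46 UTC.
Add 1 hour and 40 minutes leg 2 → 15:26 UTC.
Add 6 hours 54 minutes layover in Auckland → 22:20 UTC.
Add 10 hours 16 minutes leg 3 → 08:36 UTC (May 29).
Kabul is UTC+4:30, so local arrival = 08:36 + 4:30 = 13:06 on May 29.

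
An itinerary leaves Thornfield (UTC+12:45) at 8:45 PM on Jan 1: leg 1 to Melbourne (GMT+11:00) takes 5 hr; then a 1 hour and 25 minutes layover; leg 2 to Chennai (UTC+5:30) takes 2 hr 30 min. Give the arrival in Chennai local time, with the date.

Convert departure to UTC: 8:45 PM − 12:45 = 8:00 AM UTC on Jan 1.
Add 5 hours leg 1 → 1:00 PM UTC.
Add 1 hour 25 minutes layover in Melbourne → 2:25 PM UTC.
Add 2 hours and 30 minutes leg 2 → 4:55 PM UTC.
Chennai is UTC+5:30, so local arrival = 4:55 PM + 5:30 = 10:25 PM on Jan 1.

10:25 PM on January 1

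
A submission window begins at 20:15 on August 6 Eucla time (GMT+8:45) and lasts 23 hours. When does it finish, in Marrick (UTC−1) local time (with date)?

09:30 on Aug 7

Convert start to UTC: 20:15 − 8:45 = 11:30 UTC on Aug 6.
Add 23 hours duration → 10:30 UTC (Aug 7).
Marrick is UTC−1:00, so local end time = 10:30 − 1:00 = 09:30 on Aug 7.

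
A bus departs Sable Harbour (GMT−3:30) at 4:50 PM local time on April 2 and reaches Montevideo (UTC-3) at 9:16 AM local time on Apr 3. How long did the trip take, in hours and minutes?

15 hours 56 minutes

Departure in UTC: 4:50 PM + 3:30 = 8:20 PM on Apr 2.
Arrival in UTC: 9:16 AM + 3:00 = 12:16 PM on Apr 3.
Elapsed = 12:16 PM − 8:20 PM (+1 day) = 15 hours 56 minutes.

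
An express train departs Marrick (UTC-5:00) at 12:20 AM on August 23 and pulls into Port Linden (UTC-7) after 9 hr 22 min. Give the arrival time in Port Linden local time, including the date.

Port Linden is 2:00 behind Marrick.
After 9 hours 22 minutes it is 9:42 AM in Marrick.
Shift by the zone difference: 9:42 AM − 2:00 = 7:42 AM on Aug 23 in Port Linden.

7:42 AM on August 23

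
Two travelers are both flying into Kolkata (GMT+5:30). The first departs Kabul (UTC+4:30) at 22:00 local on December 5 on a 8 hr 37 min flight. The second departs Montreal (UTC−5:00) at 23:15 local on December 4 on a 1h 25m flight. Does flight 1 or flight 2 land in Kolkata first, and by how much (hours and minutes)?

Flight 1 in UTC: 22:00 − 4:30 = 17:30 on Dec 5.
+8 hours and 37 minutes → arrive 02:07 UTC on Dec 6.
Flight 2 in UTC: 23:15 + 5:00 = 04:15 on Dec 5.
+1 hour and 25 minutes → arrive 05:40 UTC on Dec 5.
Flight 2 lands earlier by 20 hours 27 minutes.

the second, by 20 hours 27 minutes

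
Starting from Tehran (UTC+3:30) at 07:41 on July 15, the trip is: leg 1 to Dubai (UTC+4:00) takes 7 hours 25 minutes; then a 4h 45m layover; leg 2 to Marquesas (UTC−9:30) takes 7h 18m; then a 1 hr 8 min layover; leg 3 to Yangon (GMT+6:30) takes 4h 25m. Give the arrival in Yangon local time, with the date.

Convert departure to UTC: 07:41 − 3:30 = 04:11 UTC on Jul 15.
Add 7 hours 25 minutes leg 1 → 11:36 UTC.
Add 4 hours and 45 minutes layover in Dubai → 16:21 UTC.
Add 7 hours and 18 minutes leg 2 → 23:39 UTC.
Add 1 hour and 8 minutes layover in Marquesas → 00:47 UTC (Jul 16).
Add 4 hours and 25 minutes leg 3 → 05:12 UTC.
Yangon is UTC+6:30, so local arrival = 05:12 + 6:30 = 11:42 on Jul 16.

11:42 on July 16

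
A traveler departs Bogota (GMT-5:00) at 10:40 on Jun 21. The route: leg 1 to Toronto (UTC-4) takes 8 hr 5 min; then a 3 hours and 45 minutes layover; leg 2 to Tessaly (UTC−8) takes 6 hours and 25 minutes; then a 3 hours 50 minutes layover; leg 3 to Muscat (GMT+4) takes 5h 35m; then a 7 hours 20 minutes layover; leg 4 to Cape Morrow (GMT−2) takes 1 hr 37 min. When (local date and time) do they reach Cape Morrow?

Convert departure to UTC: 10:40 + 5:00 = 15:40 UTC on Jun 21.
Add 8 hours 5 minutes leg 1 → 23:45 UTC.
Add 3 hours 45 minutes layover in Toronto → 03:30 UTC (Jun 22).
Add 6 hours 25 minutes leg 2 → 09:55 UTC.
Add 3 hours 50 minutes layover in Tessaly → 13:45 UTC.
Add 5 hours and 35 minutes leg 3 → 19:20 UTC.
Add 7 hours 20 minutes layover in Muscat → 02:40 UTC (Jun 23).
Add 1 hour and 37 minutes leg 4 → 04:17 UTC.
Cape Morrow is UTC−2:00, so local arrival = 04:17 − 2:00 = 02:17 on Jun 23.

02:17 on Jun 23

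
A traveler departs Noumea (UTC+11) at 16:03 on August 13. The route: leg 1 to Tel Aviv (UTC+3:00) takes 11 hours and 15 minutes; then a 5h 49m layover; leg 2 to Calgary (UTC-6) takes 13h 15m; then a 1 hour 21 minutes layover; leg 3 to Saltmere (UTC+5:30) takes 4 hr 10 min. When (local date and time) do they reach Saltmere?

22:23 on August 14

Convert departure to UTC: 16:03 − 11:00 = 05:03 UTC on Aug 13.
Add 11 hours 15 minutes leg 1 → 16:18 UTC.
Add 5 hours 49 minutes layover in Tel Aviv → 22:07 UTC.
Add 13 hours 15 minutes leg 2 → 11:22 UTC (Aug 14).
Add 1 hour and 21 minutes layover in Calgary → 12:43 UTC.
Add 4 hours and 10 minutes leg 3 → 16:53 UTC.
Saltmere is UTC+5:30, so local arrival = 16:53 + 5:30 = 22:23 on Aug 14.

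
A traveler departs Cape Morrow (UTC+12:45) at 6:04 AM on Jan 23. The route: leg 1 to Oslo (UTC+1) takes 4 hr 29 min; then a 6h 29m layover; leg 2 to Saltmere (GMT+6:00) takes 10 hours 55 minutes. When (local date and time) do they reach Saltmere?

9:12 PM on Jan 23

Convert departure to UTC: 6:04 AM − 12:45 = 5:19 PM UTC on Jan 22.
Add 4 hours and 29 minutes leg 1 → 9:48 PM UTC.
Add 6 hours and 29 minutes layover in Oslo → 4:17 AM UTC (Jan 23).
Add 10 hours and 55 minutes leg 2 → 3:12 PM UTC.
Saltmere is UTC+6:00, so local arrival = 3:12 PM + 6:00 = 9:12 PM on Jan 23.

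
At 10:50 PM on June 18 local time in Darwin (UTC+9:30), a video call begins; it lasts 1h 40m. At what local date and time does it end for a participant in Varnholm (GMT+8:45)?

11:45 PM on June 18

Varnholm is 0:45 behind Darwin.
After 1 hour 40 minutes it is 12:30 AM (Jun 19) in Darwin.
Shift by the zone difference: 12:30 AM − 0:45 = 11:45 PM on Jun 18 in Varnholm.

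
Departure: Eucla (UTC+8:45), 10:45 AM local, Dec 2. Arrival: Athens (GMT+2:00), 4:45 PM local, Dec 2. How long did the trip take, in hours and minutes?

Athens is 6:45 behind Eucla.
Clock-face elapsed time (ignoring zones) is 6 hours.
Actual elapsed = 6 hours + 6:45 = 12 hours 45 minutes.

12 hours 45 minutes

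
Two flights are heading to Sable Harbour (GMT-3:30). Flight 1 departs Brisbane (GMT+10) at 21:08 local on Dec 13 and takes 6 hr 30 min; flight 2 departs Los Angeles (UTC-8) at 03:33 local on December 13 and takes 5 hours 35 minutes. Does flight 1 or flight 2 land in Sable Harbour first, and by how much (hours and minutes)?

the second, by 30 minutes

Flight 1 in UTC: 21:08 − 10:00 = 11:08 on Dec 13.
+6 hours 30 minutes → arrive 17:38 UTC on Dec 13.
Flight 2 in UTC: 03:33 + 8:00 = 11:33 on Dec 13.
+5 hours 35 minutes → arrive 17:08 UTC on Dec 13.
Flight 2 lands earlier by 30 minutes.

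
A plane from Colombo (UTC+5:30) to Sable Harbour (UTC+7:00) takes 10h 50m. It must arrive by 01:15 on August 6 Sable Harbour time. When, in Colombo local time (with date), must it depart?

12:55 on Aug 5

Target arrival in UTC: 01:15 − 7:00 = 18:15 on Aug 5.
Subtract 10 hours 50 minutes → departure 07:25 UTC on Aug 5.
Colombo is UTC+5:30: 07:25 + 5:30 = 12:55 on Aug 5.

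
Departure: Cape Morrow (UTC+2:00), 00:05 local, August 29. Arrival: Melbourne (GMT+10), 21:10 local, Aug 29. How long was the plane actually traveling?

13 hours 5 minutes

Departure in UTC: 00:05 − 2:00 = 22:05 on Aug 28.
Arrival in UTC: 21:10 − 10:00 = 11:10 on Aug 29.
Elapsed = 11:10 − 22:05 (+1 day) = 13 hours 5 minutes.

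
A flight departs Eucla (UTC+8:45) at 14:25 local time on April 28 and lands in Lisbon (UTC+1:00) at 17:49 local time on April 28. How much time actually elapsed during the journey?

11 hours 9 minutes

Departure in UTC: 14:25 − 8:45 = 05:40 on Apr 28.
Arrival in UTC: 17:49 − 1:00 = 16:49 on Apr 28.
Elapsed = 16:49 − 05:40 = 11 hours 9 minutes.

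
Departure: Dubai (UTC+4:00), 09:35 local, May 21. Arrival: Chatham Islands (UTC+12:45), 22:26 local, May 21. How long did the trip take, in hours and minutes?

Chatham Islands is 8:45 ahead of Dubai.
Clock-face elapsed time (ignoring zones) is 12 hours 51 minutes.
Actual elapsed = 12 hours 51 minutes − 8:45 = 4 hours 6 minutes.

4 hours 6 minutes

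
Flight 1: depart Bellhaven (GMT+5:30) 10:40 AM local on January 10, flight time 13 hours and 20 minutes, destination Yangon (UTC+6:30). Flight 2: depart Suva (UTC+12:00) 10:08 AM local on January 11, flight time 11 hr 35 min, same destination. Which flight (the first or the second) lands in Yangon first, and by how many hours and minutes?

Flight 1 in UTC: 10:40 AM − 5:30 = 5:10 AM on Jan 10.
+13 hours 20 minutes → arrive 6:30 PM UTC on Jan 10.
Flight 2 in UTC: 10:08 AM − 12:00 = 10:08 PM on Jan 10.
+11 hours 35 minutes → arrive 9:43 AM UTC on Jan 11.
Flight 1 lands earlier by 15 hours 13 minutes.

the first, by 15 hours 13 minutes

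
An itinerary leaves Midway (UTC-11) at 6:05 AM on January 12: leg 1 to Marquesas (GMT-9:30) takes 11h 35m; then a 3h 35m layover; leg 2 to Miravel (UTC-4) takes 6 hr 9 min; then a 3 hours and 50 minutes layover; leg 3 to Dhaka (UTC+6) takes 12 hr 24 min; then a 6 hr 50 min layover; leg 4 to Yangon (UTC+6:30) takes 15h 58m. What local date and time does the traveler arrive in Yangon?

11:56 AM on Jan 15

Convert departure to UTC: 6:05 AM + 11:00 = 5:05 PM UTC on Jan 12.
Add 11 hours and 35 minutes leg 1 → 4:40 AM UTC (Jan 13).
Add 3 hours 35 minutes layover in Marquesas → 8:15 AM UTC.
Add 6 hours and 9 minutes leg 2 → 2:24 PM UTC.
Add 3 hours 50 minutes layover in Miravel → 6:14 PM UTC.
Add 12 hours and 24 minutes leg 3 → 6:38 AM UTC (Jan 14).
Add 6 hours and 50 minutes layover in Dhaka → 1:28 PM UTC.
Add 15 hours and 58 minutes leg 4 → 5:26 AM UTC (Jan 15).
Yangon is UTC+6:30, so local arrival = 5:26 AM + 6:30 = 11:56 AM on Jan 15.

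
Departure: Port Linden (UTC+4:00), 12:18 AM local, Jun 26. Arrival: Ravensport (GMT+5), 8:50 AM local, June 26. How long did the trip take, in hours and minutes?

7 hours 32 minutes

Departure in UTC: 12:18 AM − 4:00 = 8:18 PM on Jun 25.
Arrival in UTC: 8:50 AM − 5:00 = 3:50 AM on Jun 26.
Elapsed = 3:50 AM − 8:18 PM (+1 day) = 7 hours 32 minutes.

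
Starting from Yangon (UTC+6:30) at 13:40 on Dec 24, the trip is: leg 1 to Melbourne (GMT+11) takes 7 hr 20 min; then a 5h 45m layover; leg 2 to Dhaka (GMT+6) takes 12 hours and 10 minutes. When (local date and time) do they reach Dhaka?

14:25 on December 25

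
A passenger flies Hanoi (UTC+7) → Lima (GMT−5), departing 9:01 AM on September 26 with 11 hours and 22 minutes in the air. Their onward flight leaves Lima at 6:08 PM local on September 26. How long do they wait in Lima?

9 hours 45 minutes

Convert departure to UTC: 9:01 AM − 7:00 = 2:01 AM UTC on Sep 26.
Add 11 hours and 22 minutes flight time → 1:23 PM UTC.
Lima is UTC−5:00, so local arrival = 1:23 PM − 5:00 = 8:23 AM on Sep 26.
Layover = 6:08 PM − 8:23 AM = 9 hours 45 minutes.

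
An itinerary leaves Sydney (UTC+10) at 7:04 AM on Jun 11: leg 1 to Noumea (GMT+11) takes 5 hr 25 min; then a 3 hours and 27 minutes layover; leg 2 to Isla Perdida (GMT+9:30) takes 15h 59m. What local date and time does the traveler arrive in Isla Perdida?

7:25 AM on June 12

Convert departure to UTC: 7:04 AM − 10:00 = 9:04 PM UTC on Jun 10.
Add 5 hours 25 minutes leg 1 → 2:29 AM UTC (Jun 11).
Add 3 hours 27 minutes layover in Noumea → 5:56 AM UTC.
Add 15 hours and 59 minutes leg 2 → 9:55 PM UTC.
Isla Perdida is UTC+9:30, so local arrival = 9:55 PM + 9:30 = 7:25 AM on Jun 12.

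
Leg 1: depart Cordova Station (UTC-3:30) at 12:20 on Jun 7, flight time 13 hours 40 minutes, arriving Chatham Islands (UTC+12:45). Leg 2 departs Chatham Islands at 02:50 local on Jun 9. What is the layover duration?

Convert departure to UTC: 12:20 + 3:30 = 15:50 UTC on Jun 7.
Add 13 hours 40 minutes flight time → 05:30 UTC (Jun 8).
Chatham Islands is UTC+12:45, so local arrival = 05:30 + 12:45 = 18:15 on Jun 8.
Layover = 02:50 − 18:15 (+1 day) = 8 hours 35 minutes.

8 hours 35 minutes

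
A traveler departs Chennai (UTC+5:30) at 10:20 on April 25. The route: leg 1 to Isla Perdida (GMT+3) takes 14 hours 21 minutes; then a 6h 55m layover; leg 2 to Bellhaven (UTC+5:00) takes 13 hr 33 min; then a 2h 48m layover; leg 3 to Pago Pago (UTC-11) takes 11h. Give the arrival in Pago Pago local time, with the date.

18:27 on April 26

Convert departure to UTC: 10:20 − 5:30 = 04:50 UTC on Apr 25.
Add 14 hours and 21 minutes leg 1 → 19:11 UTC.
Add 6 hours and 55 minutes layover in Isla Perdida → 02:06 UTC (Apr 26).
Add 13 hours and 33 minutes leg 2 → 15:39 UTC.
Add 2 hours 48 minutes layover in Bellhaven → 18:27 UTC.
Add 11 hours leg 3 → 05:27 UTC (Apr 27).
Pago Pago is UTC−11:00, so local arrival = 05:27 − 11:00 = 18:27 on Apr 26.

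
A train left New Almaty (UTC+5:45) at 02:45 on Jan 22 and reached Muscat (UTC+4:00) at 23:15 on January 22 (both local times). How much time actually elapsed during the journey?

22 hours 15 minutes

Departure in UTC: 02:45 − 5:45 = 21:00 on Jan 21.
Arrival in UTC: 23:15 − 4:00 = 19:15 on Jan 22.
Elapsed = 19:15 − 21:00 (+1 day) = 22 hours 15 minutes.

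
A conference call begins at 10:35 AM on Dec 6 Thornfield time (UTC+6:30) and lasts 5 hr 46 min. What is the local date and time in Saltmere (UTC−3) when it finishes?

6:51 AM on December 6

Convert start to UTC: 10:35 AM − 6:30 = 4:05 AM UTC on Dec 6.
Add 5 hours and 46 minutes duration → 9:51 AM UTC.
Saltmere is UTC−3:00, so local end time = 9:51 AM − 3:00 = 6:51 AM on Dec 6.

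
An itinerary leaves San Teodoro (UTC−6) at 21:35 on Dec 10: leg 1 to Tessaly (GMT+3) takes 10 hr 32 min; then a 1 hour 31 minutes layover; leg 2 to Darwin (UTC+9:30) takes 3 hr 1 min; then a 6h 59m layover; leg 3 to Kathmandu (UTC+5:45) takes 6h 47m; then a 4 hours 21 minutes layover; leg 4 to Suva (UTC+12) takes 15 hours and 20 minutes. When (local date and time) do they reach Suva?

16:06 on Dec 13

Convert departure to UTC: 21:35 + 6:00 = 03:35 UTC on Dec 11.
Add 10 hours and 32 minutes leg 1 → 14:07 UTC.
Add 1 hour 31 minutes layover in Tessaly → 15:38 UTC.
Add 3 hours 1 minute leg 2 → 18:39 UTC.
Add 6 hours and 59 minutes layover in Darwin → 01:38 UTC (Dec 12).
Add 6 hours and 47 minutes leg 3 → 08:25 UTC.
Add 4 hours 21 minutes layover in Kathmandu → 12:46 UTC.
Add 15 hours 20 minutes leg 4 → 04:06 UTC (Dec 13).
Suva is UTC+12:00, so local arrival = 04:06 + 12:00 = 16:06 on Dec 13.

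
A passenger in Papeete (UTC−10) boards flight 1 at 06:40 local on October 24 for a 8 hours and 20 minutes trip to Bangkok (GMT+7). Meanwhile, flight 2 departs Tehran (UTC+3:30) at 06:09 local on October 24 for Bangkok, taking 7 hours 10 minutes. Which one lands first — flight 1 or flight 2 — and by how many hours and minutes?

Flight 1 in UTC: 06:40 + 10:00 = 16:40 on Oct 24.
+8 hours 20 minutes → arrive 01:00 UTC on Oct 25.
Flight 2 in UTC: 06:09 − 3:30 = 02:39 on Oct 24.
+7 hours and 10 minutes → arrive 09:49 UTC on Oct 24.
Flight 2 lands earlier by 15 hours 11 minutes.

the second, by 15 hours 11 minutes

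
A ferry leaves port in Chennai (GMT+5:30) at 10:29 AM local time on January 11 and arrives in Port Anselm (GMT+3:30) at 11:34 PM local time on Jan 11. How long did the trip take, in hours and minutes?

15 hours 5 minutes

Port Anselm is 2:00 behind Chennai.
Clock-face elapsed time (ignoring zones) is 13 hours 5 minutes.
Actual elapsed = 13 hours 5 minutes + 2:00 = 15 hours 5 minutes.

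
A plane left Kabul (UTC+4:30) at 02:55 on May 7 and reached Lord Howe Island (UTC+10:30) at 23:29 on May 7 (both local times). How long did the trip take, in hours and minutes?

Departure in UTC: 02:55 − 4:30 = 22:25 on May 6.
Arrival in UTC: 23:29 − 10:30 = 12:59 on May 7.
Elapsed = 12:59 − 22:25 (+1 day) = 14 hours 34 minutes.

14 hours 34 minutes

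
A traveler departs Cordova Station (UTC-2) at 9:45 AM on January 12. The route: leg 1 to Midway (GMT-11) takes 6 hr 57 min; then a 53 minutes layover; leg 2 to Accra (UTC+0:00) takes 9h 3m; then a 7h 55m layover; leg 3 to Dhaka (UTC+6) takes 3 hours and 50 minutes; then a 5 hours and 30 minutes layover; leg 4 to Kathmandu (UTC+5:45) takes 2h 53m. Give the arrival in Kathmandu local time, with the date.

6:31 AM on Jan 14

Convert departure to UTC: 9:45 AM + 2:00 = 11:45 AM UTC on Jan 12.
Add 6 hours and 57 minutes leg 1 → 6:42 PM UTC.
Add 53 minutes layover in Midway → 7:35 PM UTC.
Add 9 hours and 3 minutes leg 2 → 4:38 AM UTC (Jan 13).
Add 7 hours 55 minutes layover in Accra → 12:33 PM UTC.
Add 3 hours and 50 minutes leg 3 → 4:23 PM UTC.
Add 5 hours and 30 minutes layover in Dhaka → 9:53 PM UTC.
Add 2 hours and 53 minutes leg 4 → 12:46 AM UTC (Jan 14).
Kathmandu is UTC+5:45, so local arrival = 12:46 AM + 5:45 = 6:31 AM on Jan 14.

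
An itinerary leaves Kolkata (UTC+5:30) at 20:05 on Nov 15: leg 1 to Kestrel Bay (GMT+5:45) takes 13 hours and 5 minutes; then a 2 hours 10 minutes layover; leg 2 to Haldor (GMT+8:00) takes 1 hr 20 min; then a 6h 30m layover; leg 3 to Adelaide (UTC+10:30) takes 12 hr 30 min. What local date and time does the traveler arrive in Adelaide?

Convert departure to UTC: 20:05 − 5:30 = 14:35 UTC on Nov 15.
Add 13 hours and 5 minutes leg 1 → 03:40 UTC (Nov 16).
Add 2 hours and 10 minutes layover in Kestrel Bay → 05:50 UTC.
Add 1 hour and 20 minutes leg 2 → 07:10 UTC.
Add 6 hours and 30 minutes layover in Haldor → 13:40 UTC.
Add 12 hours 30 minutes leg 3 → 02:10 UTC (Nov 17).
Adelaide is UTC+10:30, so local arrival = 02:10 + 10:30 = 12:40 on Nov 17.

12:40 on November 17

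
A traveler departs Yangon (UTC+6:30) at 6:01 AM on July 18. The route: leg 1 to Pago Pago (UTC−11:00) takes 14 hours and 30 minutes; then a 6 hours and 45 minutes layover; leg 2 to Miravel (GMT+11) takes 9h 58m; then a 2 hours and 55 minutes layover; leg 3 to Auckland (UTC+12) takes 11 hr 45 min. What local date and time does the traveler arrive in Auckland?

9:24 AM on Jul 20

Convert departure to UTC: 6:01 AM − 6:30 = 11:31 PM UTC on Jul 17.
Add 14 hours and 30 minutes leg 1 → 2:01 PM UTC (Jul 18).
Add 6 hours 45 minutes layover in Pago Pago → 8:46 PM UTC.
Add 9 hours 58 minutes leg 2 → 6:44 AM UTC (Jul 19).
Add 2 hours and 55 minutes layover in Miravel → 9:39 AM UTC.
Add 11 hours 45 minutes leg 3 → 9:24 PM UTC.
Auckland is UTC+12:00, so local arrival = 9:24 PM + 12:00 = 9:24 AM on Jul 20.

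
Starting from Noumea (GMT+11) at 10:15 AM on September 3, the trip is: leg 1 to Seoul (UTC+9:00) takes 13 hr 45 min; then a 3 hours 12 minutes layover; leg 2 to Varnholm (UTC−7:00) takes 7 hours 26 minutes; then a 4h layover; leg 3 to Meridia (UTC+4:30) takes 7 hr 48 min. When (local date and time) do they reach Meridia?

3:56 PM on Sep 4

Convert departure to UTC: 10:15 AM − 11:00 = 11:15 PM UTC on Sep 2.
Add 13 hours and 45 minutes leg 1 → 1:00 PM UTC (Sep 3).
Add 3 hours 12 minutes layover in Seoul → 4:12 PM UTC.
Add 7 hours 26 minutes leg 2 → 11:38 PM UTC.
Add 4 hours layover in Varnholm → 3:38 AM UTC (Sep 4).
Add 7 hours and 48 minutes leg 3 → 11:26 AM UTC.
Meridia is UTC+4:30, so local arrival = 11:26 AM + 4:30 = 3:56 PM on Sep 4.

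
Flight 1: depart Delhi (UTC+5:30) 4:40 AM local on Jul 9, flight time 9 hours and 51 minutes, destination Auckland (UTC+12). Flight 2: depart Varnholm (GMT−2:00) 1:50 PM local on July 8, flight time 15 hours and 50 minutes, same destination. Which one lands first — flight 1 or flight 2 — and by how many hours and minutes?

Flight 1 in UTC: 4:40 AM − 5:30 = 11:10 PM on Jul 8.
+9 hours 51 minutes → arrive 9:01 AM UTC on Jul 9.
Flight 2 in UTC: 1:50 PM + 2:00 = 3:50 PM on Jul 8.
+15 hours 50 minutes → arrive 7:40 AM UTC on Jul 9.
Flight 2 lands earlier by 1 hour 21 minutes.

the second, by 1 hour 21 minutes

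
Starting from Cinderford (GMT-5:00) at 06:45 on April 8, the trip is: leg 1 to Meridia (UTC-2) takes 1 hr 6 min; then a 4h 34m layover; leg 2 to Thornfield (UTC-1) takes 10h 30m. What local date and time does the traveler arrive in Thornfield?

Convert departure to UTC: 06:45 + 5:00 = 11:45 UTC on Apr 8.
Add 1 hour and 6 minutes leg 1 → 12:51 UTC.
Add 4 hours 34 minutes layover in Meridia → 17:25 UTC.
Add 10 hours and 30 minutes leg 2 → 03:55 UTC (Apr 9).
Thornfield is UTC−1:00, so local arrival = 03:55 − 1:00 = 02:55 on Apr 9.

02:55 on Apr 9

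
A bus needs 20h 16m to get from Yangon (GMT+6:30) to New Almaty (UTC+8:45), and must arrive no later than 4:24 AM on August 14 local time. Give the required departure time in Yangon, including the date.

Target arrival in UTC: 4:24 AM − 8:45 = 7:39 PM on Aug 13.
Subtract 20 hours 16 minutes → departure 11:23 PM UTC on Aug 12.
Yangon is UTC+6:30: 11:23 PM + 6:30 = 5:53 AM on Aug 13.

5:53 AM on Aug 13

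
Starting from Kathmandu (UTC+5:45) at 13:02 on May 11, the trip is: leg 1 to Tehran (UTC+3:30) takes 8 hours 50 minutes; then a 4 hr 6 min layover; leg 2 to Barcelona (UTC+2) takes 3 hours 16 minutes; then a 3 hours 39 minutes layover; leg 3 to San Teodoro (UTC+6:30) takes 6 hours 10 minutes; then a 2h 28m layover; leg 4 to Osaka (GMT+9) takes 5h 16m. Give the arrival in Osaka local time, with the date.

Convert departure to UTC: 13:02 − 5:45 = 07:17 UTC on May 11.
Add 8 hours and 50 minutes leg 1 → 16:07 UTC.
Add 4 hours 6 minutes layover in Tehran → 20:13 UTC.
Add 3 hours and 16 minutes leg 2 → 23:29 UTC.
Add 3 hours 39 minutes layover in Barcelona → 03:08 UTC (May 12).
Add 6 hours 10 minutes leg 3 → 09:18 UTC.
Add 2 hours 28 minutes layover in San Teodoro → 11:46 UTC.
Add 5 hours and 16 minutes leg 4 → 17:02 UTC.
Osaka is UTC+9:00, so local arrival = 17:02 + 9:00 = 02:02 on May 13.

02:02 on May 13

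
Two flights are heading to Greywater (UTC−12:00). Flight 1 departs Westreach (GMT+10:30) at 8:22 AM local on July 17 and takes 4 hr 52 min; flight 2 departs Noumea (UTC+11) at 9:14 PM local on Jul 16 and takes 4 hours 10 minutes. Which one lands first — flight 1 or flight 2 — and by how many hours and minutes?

the second, by 12 hours 20 minutes

Flight 1 in UTC: 8:22 AM − 10:30 = 9:52 PM on Jul 16.
+4 hours 52 minutes → arrive 2:44 AM UTC on Jul 17.
Flight 2 in UTC: 9:14 PM − 11:00 = 10:14 AM on Jul 16.
+4 hours and 10 minutes → arrive 2:24 PM UTC on Jul 16.
Flight 2 lands earlier by 12 hours 20 minutes.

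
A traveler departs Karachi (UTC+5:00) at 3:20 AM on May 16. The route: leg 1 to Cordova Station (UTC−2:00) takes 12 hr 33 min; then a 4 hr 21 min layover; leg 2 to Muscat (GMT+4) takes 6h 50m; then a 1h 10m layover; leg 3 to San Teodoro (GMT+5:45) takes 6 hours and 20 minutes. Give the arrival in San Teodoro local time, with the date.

11:19 AM on May 17

Convert departure to UTC: 3:20 AM − 5:00 = 10:20 PM UTC on May 15.
Add 12 hours and 33 minutes leg 1 → 10:53 AM UTC (May 16).
Add 4 hours 21 minutes layover in Cordova Station → 3:14 PM UTC.
Add 6 hours 50 minutes leg 2 → 10:04 PM UTC.
Add 1 hour and 10 minutes layover in Muscat → 11:14 PM UTC.
Add 6 hours 20 minutes leg 3 → 5:34 AM UTC (May 17).
San Teodoro is UTC+5:45, so local arrival = 5:34 AM + 5:45 = 11:19 AM on May 17.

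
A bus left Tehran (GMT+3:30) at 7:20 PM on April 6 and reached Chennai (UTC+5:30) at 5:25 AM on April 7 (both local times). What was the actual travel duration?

8 hours 5 minutes

Chennai is 2:00 ahead of Tehran.
Clock-face elapsed time (ignoring zones) is 10 hours 5 minutes.
Actual elapsed = 10 hours 5 minutes − 2:00 = 8 hours 5 minutes.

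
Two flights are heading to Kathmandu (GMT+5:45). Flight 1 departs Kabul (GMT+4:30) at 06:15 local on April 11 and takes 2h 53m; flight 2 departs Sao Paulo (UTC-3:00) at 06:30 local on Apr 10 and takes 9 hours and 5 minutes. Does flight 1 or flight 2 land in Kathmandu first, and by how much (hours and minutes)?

Flight 1 in UTC: 06:15 − 4:30 = 01:45 on Apr 11.
+2 hours and 53 minutes → arrive 04:38 UTC on Apr 11.
Flight 2 in UTC: 06:30 + 3:00 = 09:30 on Apr 10.
+9 hours 5 minutes → arrive 18:35 UTC on Apr 10.
Flight 2 lands earlier by 10 hours 3 minutes.

the second, by 10 hours 3 minutes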